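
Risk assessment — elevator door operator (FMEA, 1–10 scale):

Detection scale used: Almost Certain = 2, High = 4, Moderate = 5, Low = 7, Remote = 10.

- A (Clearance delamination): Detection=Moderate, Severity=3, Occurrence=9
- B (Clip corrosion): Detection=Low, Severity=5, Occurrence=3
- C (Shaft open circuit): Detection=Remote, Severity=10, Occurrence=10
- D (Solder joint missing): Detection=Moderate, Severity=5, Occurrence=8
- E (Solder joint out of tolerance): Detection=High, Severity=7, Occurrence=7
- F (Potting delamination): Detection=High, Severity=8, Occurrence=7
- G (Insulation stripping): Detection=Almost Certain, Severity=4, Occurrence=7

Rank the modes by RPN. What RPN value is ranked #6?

RPN = Severity × Occurrence × Detection:
  A: 3 × 9 × 5 = 135
  B: 5 × 3 × 7 = 105
  C: 10 × 10 × 10 = 1000
  D: 5 × 8 × 5 = 200
  E: 7 × 7 × 4 = 196
  F: 8 × 7 × 4 = 224
  G: 4 × 7 × 2 = 56
Sorted descending: 1000, 224, 200, 196, 135, 105, 56.
The sixth-highest RPN is 105 (B).

105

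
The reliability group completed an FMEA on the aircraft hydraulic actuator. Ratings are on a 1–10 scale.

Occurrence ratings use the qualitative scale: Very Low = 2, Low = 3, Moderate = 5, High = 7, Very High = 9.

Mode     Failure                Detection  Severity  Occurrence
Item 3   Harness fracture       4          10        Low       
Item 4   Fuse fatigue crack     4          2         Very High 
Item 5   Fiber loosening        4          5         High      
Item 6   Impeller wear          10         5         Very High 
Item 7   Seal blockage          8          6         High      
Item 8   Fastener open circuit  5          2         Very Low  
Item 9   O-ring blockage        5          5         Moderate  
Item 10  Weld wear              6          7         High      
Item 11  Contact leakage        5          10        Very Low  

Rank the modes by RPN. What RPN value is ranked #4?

RPN = Severity × Occurrence × Detection:
  Item 3: 10 × 3 × 4 = 120
  Item 4: 2 × 9 × 4 = 72
  Item 5: 5 × 7 × 4 = 140
  Item 6: 5 × 9 × 10 = 450
  Item 7: 6 × 7 × 8 = 336
  Item 8: 2 × 2 × 5 = 20
  Item 9: 5 × 5 × 5 = 125
  Item 10: 7 × 7 × 6 = 294
  Item 11: 10 × 2 × 5 = 100
Sorted descending: 450, 336, 294, 140, 125, 120, 100, 72, 20.
The fourth-highest RPN is 140 (Item 5).

140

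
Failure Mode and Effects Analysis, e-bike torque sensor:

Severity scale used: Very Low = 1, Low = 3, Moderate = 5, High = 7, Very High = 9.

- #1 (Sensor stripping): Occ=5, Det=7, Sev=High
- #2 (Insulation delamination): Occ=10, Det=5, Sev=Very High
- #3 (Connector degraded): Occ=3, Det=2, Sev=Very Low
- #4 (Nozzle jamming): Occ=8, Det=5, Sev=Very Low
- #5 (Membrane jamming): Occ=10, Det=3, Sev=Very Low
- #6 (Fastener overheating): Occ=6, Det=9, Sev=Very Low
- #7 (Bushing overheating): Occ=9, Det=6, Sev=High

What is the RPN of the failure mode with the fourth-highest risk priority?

RPN = Severity × Occurrence × Detection:
  #1: 7 × 5 × 7 = 245
  #2: 9 × 10 × 5 = 450
  #3: 1 × 3 × 2 = 6
  #4: 1 × 8 × 5 = 40
  #5: 1 × 10 × 3 = 30
  #6: 1 × 6 × 9 = 54
  #7: 7 × 9 × 6 = 378
Sorted descending: 450, 378, 245, 54, 40, 30, 6.
The fourth-highest RPN is 54 (#6).

54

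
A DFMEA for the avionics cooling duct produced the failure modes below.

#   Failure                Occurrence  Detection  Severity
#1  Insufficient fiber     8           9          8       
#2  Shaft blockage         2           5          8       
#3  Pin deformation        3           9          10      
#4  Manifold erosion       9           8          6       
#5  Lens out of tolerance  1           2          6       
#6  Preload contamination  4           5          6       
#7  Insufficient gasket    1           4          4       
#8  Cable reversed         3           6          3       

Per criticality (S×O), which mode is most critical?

#1

Criticality = Severity × Occurrence:
  #1: 8 × 8 = 64
  #2: 8 × 2 = 16
  #3: 10 × 3 = 30
  #4: 6 × 9 = 54
  #5: 6 × 1 = 6
  #6: 6 × 4 = 24
  #7: 4 × 1 = 4
  #8: 3 × 3 = 9
Highest criticality is 64 → #1.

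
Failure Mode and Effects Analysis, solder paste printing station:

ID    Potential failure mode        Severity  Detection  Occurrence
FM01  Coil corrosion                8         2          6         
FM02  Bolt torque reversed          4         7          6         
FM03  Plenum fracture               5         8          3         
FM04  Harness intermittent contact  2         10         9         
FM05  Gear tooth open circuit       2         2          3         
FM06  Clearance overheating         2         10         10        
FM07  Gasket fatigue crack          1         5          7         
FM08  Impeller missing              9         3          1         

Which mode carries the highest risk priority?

FM06

RPN = Severity × Occurrence × Detection:
  FM01: 8 × 6 × 2 = 96
  FM02: 4 × 6 × 7 = 168
  FM03: 5 × 3 × 8 = 120
  FM04: 2 × 9 × 10 = 180
  FM05: 2 × 3 × 2 = 12
  FM06: 2 × 10 × 10 = 200
  FM07: 1 × 7 × 5 = 35
  FM08: 9 × 1 × 3 = 27
Highest RPN is 200 → FM06.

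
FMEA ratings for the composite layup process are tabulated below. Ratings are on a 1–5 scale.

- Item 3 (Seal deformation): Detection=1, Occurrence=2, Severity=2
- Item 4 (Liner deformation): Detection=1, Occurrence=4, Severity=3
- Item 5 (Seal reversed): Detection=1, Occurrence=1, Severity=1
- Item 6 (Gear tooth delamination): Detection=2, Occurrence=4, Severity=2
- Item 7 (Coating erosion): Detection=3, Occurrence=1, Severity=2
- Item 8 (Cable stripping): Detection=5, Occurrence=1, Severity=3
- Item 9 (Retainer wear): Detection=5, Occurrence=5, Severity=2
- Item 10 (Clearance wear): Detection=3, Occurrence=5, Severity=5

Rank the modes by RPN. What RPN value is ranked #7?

RPN = Severity × Occurrence × Detection:
  Item 3: 2 × 2 × 1 = 4
  Item 4: 3 × 4 × 1 = 12
  Item 5: 1 × 1 × 1 = 1
  Item 6: 2 × 4 × 2 = 16
  Item 7: 2 × 1 × 3 = 6
  Item 8: 3 × 1 × 5 = 15
  Item 9: 2 × 5 × 5 = 50
  Item 10: 5 × 5 × 3 = 75
Sorted descending: 75, 50, 16, 15, 12, 6, 4, 1.
The seventh-highest RPN is 4 (Item 3).

4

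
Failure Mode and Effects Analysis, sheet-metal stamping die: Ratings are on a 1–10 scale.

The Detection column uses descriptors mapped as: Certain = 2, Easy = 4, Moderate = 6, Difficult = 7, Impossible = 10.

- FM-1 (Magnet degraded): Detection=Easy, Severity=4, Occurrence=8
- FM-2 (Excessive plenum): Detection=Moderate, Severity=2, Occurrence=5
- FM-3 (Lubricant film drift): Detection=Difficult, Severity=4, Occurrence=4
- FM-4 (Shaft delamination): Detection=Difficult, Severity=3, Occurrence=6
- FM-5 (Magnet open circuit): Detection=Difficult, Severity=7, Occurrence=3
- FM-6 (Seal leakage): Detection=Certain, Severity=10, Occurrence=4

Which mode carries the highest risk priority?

FM-5

RPN = Severity × Occurrence × Detection:
  FM-1: 4 × 8 × 4 = 128
  FM-2: 2 × 5 × 6 = 60
  FM-3: 4 × 4 × 7 = 112
  FM-4: 3 × 6 × 7 = 126
  FM-5: 7 × 3 × 7 = 147
  FM-6: 10 × 4 × 2 = 80
Highest RPN is 147 → FM-5.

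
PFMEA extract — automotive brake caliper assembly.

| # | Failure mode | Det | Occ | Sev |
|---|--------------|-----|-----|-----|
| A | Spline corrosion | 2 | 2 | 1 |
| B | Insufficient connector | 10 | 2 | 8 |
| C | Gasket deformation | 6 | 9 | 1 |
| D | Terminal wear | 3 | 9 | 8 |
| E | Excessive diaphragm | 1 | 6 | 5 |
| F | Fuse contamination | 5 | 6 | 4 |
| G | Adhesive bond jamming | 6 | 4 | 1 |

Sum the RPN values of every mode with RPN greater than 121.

RPN = Severity × Occurrence × Detection:
  A: 1 × 2 × 2 = 4
  B: 8 × 2 × 10 = 160
  C: 1 × 9 × 6 = 54
  D: 8 × 9 × 3 = 216
  E: 5 × 6 × 1 = 30
  F: 4 × 6 × 5 = 120
  G: 1 × 4 × 6 = 24
RPN > 121: B (160), D (216).
Sum: 160 + 216 = 376.

376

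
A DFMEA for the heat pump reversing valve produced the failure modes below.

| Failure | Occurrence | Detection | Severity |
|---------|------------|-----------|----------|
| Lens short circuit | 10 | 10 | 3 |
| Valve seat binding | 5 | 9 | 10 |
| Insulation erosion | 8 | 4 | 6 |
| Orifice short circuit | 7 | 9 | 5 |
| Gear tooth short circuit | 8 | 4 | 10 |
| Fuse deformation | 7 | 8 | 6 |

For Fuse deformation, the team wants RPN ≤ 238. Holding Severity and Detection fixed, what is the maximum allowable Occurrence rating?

4

Fuse deformation: S=6, O=7, D=8 → current RPN = 336.
Fixed product = 48. Need 48 × O ≤ 238, so O ≤ 238/48 = 4.96.
Maximum integer Occurrence rating = 4 (gives RPN 192; O=5 would give 240 > 238).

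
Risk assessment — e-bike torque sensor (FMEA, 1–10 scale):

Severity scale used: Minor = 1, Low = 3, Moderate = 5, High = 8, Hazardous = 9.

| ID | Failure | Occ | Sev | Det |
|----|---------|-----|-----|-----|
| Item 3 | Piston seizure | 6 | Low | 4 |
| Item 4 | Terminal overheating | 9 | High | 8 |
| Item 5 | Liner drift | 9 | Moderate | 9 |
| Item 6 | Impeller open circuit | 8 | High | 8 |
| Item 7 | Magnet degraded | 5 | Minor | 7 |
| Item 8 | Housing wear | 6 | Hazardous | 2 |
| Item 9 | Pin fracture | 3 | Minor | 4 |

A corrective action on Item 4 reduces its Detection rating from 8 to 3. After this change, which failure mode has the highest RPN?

Item 6

RPN = Severity × Occurrence × Detection:
  Item 3: 3 × 6 × 4 = 72
  Item 4: 8 × 9 × 8 = 576
  Item 5: 5 × 9 × 9 = 405
  Item 6: 8 × 8 × 8 = 512
  Item 7: 1 × 5 × 7 = 35
  Item 8: 9 × 6 × 2 = 108
  Item 9: 1 × 3 × 4 = 12
After action: Item 4 → 8 × 9 × 3 = 216.
Revised RPNs: Item 6=512, Item 5=405, Item 4=216, Item 8=108, Item 3=72, Item 7=35, Item 9=12.
Highest is now Item 6 (512).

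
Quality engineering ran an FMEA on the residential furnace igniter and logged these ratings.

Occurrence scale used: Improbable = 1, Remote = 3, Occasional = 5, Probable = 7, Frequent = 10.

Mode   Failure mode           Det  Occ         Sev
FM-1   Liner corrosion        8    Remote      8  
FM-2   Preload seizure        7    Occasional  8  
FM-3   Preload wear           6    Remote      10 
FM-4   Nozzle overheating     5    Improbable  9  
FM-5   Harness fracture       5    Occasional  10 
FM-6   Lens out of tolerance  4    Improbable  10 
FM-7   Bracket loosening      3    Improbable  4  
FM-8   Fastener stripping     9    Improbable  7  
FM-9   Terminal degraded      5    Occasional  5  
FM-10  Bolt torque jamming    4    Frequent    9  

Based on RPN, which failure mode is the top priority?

RPN = Severity × Occurrence × Detection:
  FM-1: 8 × 3 × 8 = 192
  FM-2: 8 × 5 × 7 = 280
  FM-3: 10 × 3 × 6 = 180
  FM-4: 9 × 1 × 5 = 45
  FM-5: 10 × 5 × 5 = 250
  FM-6: 10 × 1 × 4 = 40
  FM-7: 4 × 1 × 3 = 12
  FM-8: 7 × 1 × 9 = 63
  FM-9: 5 × 5 × 5 = 125
  FM-10: 9 × 10 × 4 = 360
Highest RPN is 360 → FM-10.

FM-10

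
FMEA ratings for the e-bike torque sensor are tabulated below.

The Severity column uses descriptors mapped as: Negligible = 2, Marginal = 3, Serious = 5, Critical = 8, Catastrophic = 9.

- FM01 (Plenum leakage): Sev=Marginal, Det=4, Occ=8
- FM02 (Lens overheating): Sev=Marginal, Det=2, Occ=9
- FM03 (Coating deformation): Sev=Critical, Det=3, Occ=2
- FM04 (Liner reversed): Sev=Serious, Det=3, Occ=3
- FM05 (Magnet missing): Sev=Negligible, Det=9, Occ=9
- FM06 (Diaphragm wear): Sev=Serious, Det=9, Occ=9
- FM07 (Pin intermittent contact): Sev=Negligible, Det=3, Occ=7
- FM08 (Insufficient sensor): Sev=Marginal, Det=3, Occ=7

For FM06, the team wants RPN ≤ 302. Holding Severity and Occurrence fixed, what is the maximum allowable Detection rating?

FM06: S=5, O=9, D=9 → current RPN = 405.
Fixed product = 45. Need 45 × D ≤ 302, so D ≤ 302/45 = 6.71.
Maximum integer Detection rating = 6 (gives RPN 270; D=7 would give 315 > 302).

6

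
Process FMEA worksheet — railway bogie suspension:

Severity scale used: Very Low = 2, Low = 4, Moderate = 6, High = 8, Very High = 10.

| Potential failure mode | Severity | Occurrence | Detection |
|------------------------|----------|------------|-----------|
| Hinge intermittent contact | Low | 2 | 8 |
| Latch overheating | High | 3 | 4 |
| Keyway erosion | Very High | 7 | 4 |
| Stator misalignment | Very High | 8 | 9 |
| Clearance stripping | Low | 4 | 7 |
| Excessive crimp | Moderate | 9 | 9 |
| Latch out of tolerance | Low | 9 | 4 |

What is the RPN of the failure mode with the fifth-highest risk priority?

RPN = Severity × Occurrence × Detection:
  Hinge intermittent contact: 4 × 2 × 8 = 64
  Latch overheating: 8 × 3 × 4 = 96
  Keyway erosion: 10 × 7 × 4 = 280
  Stator misalignment: 10 × 8 × 9 = 720
  Clearance stripping: 4 × 4 × 7 = 112
  Excessive crimp: 6 × 9 × 9 = 486
  Latch out of tolerance: 4 × 9 × 4 = 144
Sorted descending: 720, 486, 280, 144, 112, 96, 64.
The fifth-highest RPN is 112 (Clearance stripping).

112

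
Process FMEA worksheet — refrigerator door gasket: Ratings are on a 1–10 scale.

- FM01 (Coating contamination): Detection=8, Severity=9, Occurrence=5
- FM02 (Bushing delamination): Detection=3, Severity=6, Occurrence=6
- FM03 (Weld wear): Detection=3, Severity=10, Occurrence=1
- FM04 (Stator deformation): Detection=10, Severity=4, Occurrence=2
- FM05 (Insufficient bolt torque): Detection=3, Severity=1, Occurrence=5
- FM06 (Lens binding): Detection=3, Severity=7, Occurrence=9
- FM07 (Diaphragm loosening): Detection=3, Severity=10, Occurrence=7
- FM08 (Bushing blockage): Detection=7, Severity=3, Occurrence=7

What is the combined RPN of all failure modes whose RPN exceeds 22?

1124

RPN = Severity × Occurrence × Detection:
  FM01: 9 × 5 × 8 = 360
  FM02: 6 × 6 × 3 = 108
  FM03: 10 × 1 × 3 = 30
  FM04: 4 × 2 × 10 = 80
  FM05: 1 × 5 × 3 = 15
  FM06: 7 × 9 × 3 = 189
  FM07: 10 × 7 × 3 = 210
  FM08: 3 × 7 × 7 = 147
RPN > 22: FM01 (360), FM02 (108), FM03 (30), FM04 (80), FM06 (189), FM07 (210), FM08 (147).
Sum: 360 + 108 + 30 + 80 + 189 + 210 + 147 = 1124.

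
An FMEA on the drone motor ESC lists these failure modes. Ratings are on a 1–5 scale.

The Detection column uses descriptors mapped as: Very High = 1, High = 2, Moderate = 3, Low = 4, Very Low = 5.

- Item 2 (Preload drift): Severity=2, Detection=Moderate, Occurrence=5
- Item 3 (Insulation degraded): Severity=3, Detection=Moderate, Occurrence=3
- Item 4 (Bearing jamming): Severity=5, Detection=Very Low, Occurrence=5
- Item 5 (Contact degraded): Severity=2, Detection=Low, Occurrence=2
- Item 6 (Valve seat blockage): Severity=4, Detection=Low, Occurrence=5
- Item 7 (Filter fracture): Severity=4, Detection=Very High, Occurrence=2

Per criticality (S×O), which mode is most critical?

Criticality = Severity × Occurrence:
  Item 2: 2 × 5 = 10
  Item 3: 3 × 3 = 9
  Item 4: 5 × 5 = 25
  Item 5: 2 × 2 = 4
  Item 6: 4 × 5 = 20
  Item 7: 4 × 2 = 8
Highest criticality is 25 → Item 4.

Item 4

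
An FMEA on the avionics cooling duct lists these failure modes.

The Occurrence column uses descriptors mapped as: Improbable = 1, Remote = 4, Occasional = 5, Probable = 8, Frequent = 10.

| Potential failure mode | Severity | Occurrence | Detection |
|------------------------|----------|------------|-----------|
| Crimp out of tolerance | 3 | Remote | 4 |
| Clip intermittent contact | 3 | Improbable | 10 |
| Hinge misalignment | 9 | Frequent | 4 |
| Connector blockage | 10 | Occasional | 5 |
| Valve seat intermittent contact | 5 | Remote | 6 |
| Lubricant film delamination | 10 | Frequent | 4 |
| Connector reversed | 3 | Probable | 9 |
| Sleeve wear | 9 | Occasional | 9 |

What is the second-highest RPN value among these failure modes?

400

RPN = Severity × Occurrence × Detection:
  Crimp out of tolerance: 3 × 4 × 4 = 48
  Clip intermittent contact: 3 × 1 × 10 = 30
  Hinge misalignment: 9 × 10 × 4 = 360
  Connector blockage: 10 × 5 × 5 = 250
  Valve seat intermittent contact: 5 × 4 × 6 = 120
  Lubricant film delamination: 10 × 10 × 4 = 400
  Connector reversed: 3 × 8 × 9 = 216
  Sleeve wear: 9 × 5 × 9 = 405
Sorted descending: 405, 400, 360, 250, 216, 120, 48, 30.
The second-highest RPN is 400 (Lubricant film delamination).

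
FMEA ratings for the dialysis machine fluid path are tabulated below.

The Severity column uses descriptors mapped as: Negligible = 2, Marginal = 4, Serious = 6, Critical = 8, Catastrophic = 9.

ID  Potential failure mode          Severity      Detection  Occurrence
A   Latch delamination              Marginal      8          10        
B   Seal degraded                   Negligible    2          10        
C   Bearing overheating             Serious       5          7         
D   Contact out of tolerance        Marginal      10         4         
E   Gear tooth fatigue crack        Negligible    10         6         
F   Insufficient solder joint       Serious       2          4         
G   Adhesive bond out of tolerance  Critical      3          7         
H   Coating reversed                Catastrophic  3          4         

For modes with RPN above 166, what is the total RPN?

698

RPN = Severity × Occurrence × Detection:
  A: 4 × 10 × 8 = 320
  B: 2 × 10 × 2 = 40
  C: 6 × 7 × 5 = 210
  D: 4 × 4 × 10 = 160
  E: 2 × 6 × 10 = 120
  F: 6 × 4 × 2 = 48
  G: 8 × 7 × 3 = 168
  H: 9 × 4 × 3 = 108
RPN > 166: A (320), C (210), G (168).
Sum: 320 + 210 + 168 = 698.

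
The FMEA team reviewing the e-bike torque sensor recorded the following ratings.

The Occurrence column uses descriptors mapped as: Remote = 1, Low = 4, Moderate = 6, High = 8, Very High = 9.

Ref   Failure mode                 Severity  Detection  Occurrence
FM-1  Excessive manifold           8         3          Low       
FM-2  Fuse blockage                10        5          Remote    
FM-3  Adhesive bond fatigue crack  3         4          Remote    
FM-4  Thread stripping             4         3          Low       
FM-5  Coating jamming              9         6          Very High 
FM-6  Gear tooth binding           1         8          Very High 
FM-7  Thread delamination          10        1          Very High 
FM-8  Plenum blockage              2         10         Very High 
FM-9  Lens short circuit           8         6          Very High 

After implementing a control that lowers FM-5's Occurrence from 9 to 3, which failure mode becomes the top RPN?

FM-9

RPN = Severity × Occurrence × Detection:
  FM-1: 8 × 4 × 3 = 96
  FM-2: 10 × 1 × 5 = 50
  FM-3: 3 × 1 × 4 = 12
  FM-4: 4 × 4 × 3 = 48
  FM-5: 9 × 9 × 6 = 486
  FM-6: 1 × 9 × 8 = 72
  FM-7: 10 × 9 × 1 = 90
  FM-8: 2 × 9 × 10 = 180
  FM-9: 8 × 9 × 6 = 432
After action: FM-5 → 9 × 3 × 6 = 162.
Revised RPNs: FM-9=432, FM-8=180, FM-5=162, FM-1=96, FM-7=90, FM-6=72, FM-2=50, FM-4=48, FM-3=12.
Highest is now FM-9 (432).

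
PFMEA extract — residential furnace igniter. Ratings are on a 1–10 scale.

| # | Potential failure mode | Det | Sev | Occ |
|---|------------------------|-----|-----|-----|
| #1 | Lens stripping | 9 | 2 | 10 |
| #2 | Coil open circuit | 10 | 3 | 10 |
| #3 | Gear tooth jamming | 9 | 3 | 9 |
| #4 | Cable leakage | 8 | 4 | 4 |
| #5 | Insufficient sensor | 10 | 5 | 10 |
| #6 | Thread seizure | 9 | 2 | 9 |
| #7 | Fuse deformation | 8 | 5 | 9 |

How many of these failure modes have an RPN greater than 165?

RPN = Severity × Occurrence × Detection:
  #1: 2 × 10 × 9 = 180
  #2: 3 × 10 × 10 = 300
  #3: 3 × 9 × 9 = 243
  #4: 4 × 4 × 8 = 128
  #5: 5 × 10 × 10 = 500
  #6: 2 × 9 × 9 = 162
  #7: 5 × 9 × 8 = 360
Modes with RPN > 165: #1 (180), #2 (300), #3 (243), #5 (500), #7 (360) → 5.

5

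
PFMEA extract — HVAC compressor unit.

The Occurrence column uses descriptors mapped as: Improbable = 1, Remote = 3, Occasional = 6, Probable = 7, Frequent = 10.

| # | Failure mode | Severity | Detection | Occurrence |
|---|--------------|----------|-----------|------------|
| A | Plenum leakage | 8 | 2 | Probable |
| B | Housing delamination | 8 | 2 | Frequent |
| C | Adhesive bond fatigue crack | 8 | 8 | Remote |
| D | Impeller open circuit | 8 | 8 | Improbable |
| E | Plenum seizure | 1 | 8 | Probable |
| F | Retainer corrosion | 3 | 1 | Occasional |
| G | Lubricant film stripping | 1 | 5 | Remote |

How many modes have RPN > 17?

RPN = Severity × Occurrence × Detection:
  A: 8 × 7 × 2 = 112
  B: 8 × 10 × 2 = 160
  C: 8 × 3 × 8 = 192
  D: 8 × 1 × 8 = 64
  E: 1 × 7 × 8 = 56
  F: 3 × 6 × 1 = 18
  G: 1 × 3 × 5 = 15
Modes with RPN > 17: A (112), B (160), C (192), D (64), E (56), F (18) → 6.

6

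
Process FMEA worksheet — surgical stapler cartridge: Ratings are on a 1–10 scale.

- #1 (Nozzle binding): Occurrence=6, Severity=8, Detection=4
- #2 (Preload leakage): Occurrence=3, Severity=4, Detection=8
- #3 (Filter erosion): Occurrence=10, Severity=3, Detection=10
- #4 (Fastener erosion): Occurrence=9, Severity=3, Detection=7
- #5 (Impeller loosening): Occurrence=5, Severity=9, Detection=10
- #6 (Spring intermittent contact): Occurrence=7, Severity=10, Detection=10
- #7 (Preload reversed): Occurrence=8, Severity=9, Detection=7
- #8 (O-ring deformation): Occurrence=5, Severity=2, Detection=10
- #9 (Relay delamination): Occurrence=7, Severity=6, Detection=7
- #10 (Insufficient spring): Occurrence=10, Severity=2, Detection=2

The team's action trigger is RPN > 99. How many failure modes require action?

8

RPN = Severity × Occurrence × Detection:
  #1: 8 × 6 × 4 = 192
  #2: 4 × 3 × 8 = 96
  #3: 3 × 10 × 10 = 300
  #4: 3 × 9 × 7 = 189
  #5: 9 × 5 × 10 = 450
  #6: 10 × 7 × 10 = 700
  #7: 9 × 8 × 7 = 504
  #8: 2 × 5 × 10 = 100
  #9: 6 × 7 × 7 = 294
  #10: 2 × 10 × 2 = 40
Modes with RPN > 99: #1 (192), #3 (300), #4 (189), #5 (450), #6 (700), #7 (504), #8 (100), #9 (294) → 8.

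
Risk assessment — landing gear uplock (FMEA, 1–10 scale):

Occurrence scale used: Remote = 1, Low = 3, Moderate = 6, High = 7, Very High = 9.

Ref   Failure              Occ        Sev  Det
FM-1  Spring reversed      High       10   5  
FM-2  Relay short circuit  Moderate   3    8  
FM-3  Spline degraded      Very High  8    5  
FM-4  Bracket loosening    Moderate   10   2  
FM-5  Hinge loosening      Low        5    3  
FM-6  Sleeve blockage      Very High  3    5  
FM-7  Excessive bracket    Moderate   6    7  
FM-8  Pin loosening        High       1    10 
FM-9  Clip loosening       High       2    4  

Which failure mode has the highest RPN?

FM-3

RPN = Severity × Occurrence × Detection:
  FM-1: 10 × 7 × 5 = 350
  FM-2: 3 × 6 × 8 = 144
  FM-3: 8 × 9 × 5 = 360
  FM-4: 10 × 6 × 2 = 120
  FM-5: 5 × 3 × 3 = 45
  FM-6: 3 × 9 × 5 = 135
  FM-7: 6 × 6 × 7 = 252
  FM-8: 1 × 7 × 10 = 70
  FM-9: 2 × 7 × 4 = 56
Highest RPN is 360 → FM-3.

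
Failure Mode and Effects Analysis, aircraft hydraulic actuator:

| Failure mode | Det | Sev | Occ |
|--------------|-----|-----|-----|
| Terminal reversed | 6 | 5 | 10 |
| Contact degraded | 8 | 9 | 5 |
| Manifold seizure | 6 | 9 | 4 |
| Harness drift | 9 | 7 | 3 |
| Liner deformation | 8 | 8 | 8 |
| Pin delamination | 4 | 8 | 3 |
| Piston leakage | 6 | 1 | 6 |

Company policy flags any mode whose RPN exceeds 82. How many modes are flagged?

6

RPN = Severity × Occurrence × Detection:
  Terminal reversed: 5 × 10 × 6 = 300
  Contact degraded: 9 × 5 × 8 = 360
  Manifold seizure: 9 × 4 × 6 = 216
  Harness drift: 7 × 3 × 9 = 189
  Liner deformation: 8 × 8 × 8 = 512
  Pin delamination: 8 × 3 × 4 = 96
  Piston leakage: 1 × 6 × 6 = 36
Modes with RPN > 82: Terminal reversed (300), Contact degraded (360), Manifold seizure (216), Harness drift (189), Liner deformation (512), Pin delamination (96) → 6.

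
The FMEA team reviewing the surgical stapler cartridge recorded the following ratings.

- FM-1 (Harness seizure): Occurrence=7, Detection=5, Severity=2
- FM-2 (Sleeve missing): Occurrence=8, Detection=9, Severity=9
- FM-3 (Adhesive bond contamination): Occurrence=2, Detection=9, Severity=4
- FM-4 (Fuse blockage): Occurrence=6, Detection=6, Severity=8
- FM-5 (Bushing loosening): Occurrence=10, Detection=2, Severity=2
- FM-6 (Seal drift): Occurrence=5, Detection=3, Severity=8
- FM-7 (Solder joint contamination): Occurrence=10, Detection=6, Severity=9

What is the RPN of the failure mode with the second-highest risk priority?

540

RPN = Severity × Occurrence × Detection:
  FM-1: 2 × 7 × 5 = 70
  FM-2: 9 × 8 × 9 = 648
  FM-3: 4 × 2 × 9 = 72
  FM-4: 8 × 6 × 6 = 288
  FM-5: 2 × 10 × 2 = 40
  FM-6: 8 × 5 × 3 = 120
  FM-7: 9 × 10 × 6 = 540
Sorted descending: 648, 540, 288, 120, 72, 70, 40.
The second-highest RPN is 540 (FM-7).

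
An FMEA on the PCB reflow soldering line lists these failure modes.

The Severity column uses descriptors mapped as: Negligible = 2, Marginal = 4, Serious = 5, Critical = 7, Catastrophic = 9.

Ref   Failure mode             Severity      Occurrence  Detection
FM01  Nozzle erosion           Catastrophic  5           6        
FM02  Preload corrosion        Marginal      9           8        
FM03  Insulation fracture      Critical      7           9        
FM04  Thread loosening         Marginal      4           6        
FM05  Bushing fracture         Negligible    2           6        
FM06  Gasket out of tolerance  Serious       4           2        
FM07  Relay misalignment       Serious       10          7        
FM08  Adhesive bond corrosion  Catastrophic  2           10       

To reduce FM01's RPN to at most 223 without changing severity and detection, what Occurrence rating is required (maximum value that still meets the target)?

FM01: S=9, O=5, D=6 → current RPN = 270.
Fixed product = 54. Need 54 × O ≤ 223, so O ≤ 223/54 = 4.13.
Maximum integer Occurrence rating = 4 (gives RPN 216; O=5 would give 270 > 223).

4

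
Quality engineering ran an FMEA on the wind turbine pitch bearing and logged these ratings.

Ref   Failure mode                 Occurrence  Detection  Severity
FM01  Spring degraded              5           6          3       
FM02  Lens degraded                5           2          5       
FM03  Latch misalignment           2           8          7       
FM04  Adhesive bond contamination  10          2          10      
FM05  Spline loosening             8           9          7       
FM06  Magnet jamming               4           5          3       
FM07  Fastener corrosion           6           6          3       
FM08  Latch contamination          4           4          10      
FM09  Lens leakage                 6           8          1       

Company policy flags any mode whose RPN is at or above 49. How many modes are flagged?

RPN = Severity × Occurrence × Detection:
  FM01: 3 × 5 × 6 = 90
  FM02: 5 × 5 × 2 = 50
  FM03: 7 × 2 × 8 = 112
  FM04: 10 × 10 × 2 = 200
  FM05: 7 × 8 × 9 = 504
  FM06: 3 × 4 × 5 = 60
  FM07: 3 × 6 × 6 = 108
  FM08: 10 × 4 × 4 = 160
  FM09: 1 × 6 × 8 = 48
Modes with RPN ≥ 49: FM01 (90), FM02 (50), FM03 (112), FM04 (200), FM05 (504), FM06 (60), FM07 (108), FM08 (160) → 8.

8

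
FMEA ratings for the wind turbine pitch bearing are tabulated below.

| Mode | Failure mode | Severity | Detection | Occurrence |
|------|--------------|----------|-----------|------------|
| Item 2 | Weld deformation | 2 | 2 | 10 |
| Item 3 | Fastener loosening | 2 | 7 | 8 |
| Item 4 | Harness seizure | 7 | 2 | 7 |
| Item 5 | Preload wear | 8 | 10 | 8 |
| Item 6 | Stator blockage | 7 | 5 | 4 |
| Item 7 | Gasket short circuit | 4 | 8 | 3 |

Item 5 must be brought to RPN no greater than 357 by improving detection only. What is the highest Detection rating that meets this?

5

Item 5: S=8, O=8, D=10 → current RPN = 640.
Fixed product = 64. Need 64 × D ≤ 357, so D ≤ 357/64 = 5.58.
Maximum integer Detection rating = 5 (gives RPN 320; D=6 would give 384 > 357).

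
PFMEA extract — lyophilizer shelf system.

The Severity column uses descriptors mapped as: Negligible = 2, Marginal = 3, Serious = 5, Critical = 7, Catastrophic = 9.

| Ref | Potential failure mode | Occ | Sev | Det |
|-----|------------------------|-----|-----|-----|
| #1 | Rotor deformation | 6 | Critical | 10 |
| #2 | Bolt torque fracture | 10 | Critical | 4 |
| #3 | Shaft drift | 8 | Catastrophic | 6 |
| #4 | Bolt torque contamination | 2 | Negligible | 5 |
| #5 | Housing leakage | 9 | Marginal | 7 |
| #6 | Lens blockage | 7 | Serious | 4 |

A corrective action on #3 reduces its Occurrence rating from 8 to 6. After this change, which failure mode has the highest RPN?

RPN = Severity × Occurrence × Detection:
  #1: 7 × 6 × 10 = 420
  #2: 7 × 10 × 4 = 280
  #3: 9 × 8 × 6 = 432
  #4: 2 × 2 × 5 = 20
  #5: 3 × 9 × 7 = 189
  #6: 5 × 7 × 4 = 140
After action: #3 → 9 × 6 × 6 = 324.
Revised RPNs: #1=420, #3=324, #2=280, #5=189, #6=140, #4=20.
Highest is now #1 (420).

#1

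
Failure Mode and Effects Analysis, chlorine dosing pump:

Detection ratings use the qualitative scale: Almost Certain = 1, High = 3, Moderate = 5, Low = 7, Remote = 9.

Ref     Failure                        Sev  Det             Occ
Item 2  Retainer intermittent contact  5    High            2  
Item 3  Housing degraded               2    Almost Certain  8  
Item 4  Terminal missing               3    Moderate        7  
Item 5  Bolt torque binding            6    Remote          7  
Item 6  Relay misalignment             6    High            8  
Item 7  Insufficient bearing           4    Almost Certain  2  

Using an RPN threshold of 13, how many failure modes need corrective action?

5

RPN = Severity × Occurrence × Detection:
  Item 2: 5 × 2 × 3 = 30
  Item 3: 2 × 8 × 1 = 16
  Item 4: 3 × 7 × 5 = 105
  Item 5: 6 × 7 × 9 = 378
  Item 6: 6 × 8 × 3 = 144
  Item 7: 4 × 2 × 1 = 8
Modes with RPN ≥ 13: Item 2 (30), Item 3 (16), Item 4 (105), Item 5 (378), Item 6 (144) → 5.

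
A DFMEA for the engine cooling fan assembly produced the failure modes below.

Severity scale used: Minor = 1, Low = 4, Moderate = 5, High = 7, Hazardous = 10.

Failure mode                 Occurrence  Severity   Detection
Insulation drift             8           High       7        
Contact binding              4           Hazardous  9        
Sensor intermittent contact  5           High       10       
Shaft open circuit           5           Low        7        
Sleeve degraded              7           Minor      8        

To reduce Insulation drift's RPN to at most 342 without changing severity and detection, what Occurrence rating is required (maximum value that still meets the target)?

Insulation drift: S=7, O=8, D=7 → current RPN = 392.
Fixed product = 49. Need 49 × O ≤ 342, so O ≤ 342/49 = 6.98.
Maximum integer Occurrence rating = 6 (gives RPN 294; O=7 would give 343 > 342).

6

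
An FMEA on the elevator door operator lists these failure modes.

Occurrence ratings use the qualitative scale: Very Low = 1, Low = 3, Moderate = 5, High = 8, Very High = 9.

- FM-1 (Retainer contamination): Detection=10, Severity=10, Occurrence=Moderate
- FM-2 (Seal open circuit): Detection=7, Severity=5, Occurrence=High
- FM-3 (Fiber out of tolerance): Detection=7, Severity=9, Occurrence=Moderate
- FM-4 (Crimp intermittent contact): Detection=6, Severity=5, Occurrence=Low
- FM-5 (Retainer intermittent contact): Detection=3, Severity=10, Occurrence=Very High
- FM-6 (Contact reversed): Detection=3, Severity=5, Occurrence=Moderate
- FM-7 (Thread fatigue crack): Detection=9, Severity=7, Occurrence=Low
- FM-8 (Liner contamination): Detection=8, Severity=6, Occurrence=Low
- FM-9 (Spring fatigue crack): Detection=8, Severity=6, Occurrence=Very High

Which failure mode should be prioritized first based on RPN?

RPN = Severity × Occurrence × Detection:
  FM-1: 10 × 5 × 10 = 500
  FM-2: 5 × 8 × 7 = 280
  FM-3: 9 × 5 × 7 = 315
  FM-4: 5 × 3 × 6 = 90
  FM-5: 10 × 9 × 3 = 270
  FM-6: 5 × 5 × 3 = 75
  FM-7: 7 × 3 × 9 = 189
  FM-8: 6 × 3 × 8 = 144
  FM-9: 6 × 9 × 8 = 432
Highest RPN is 500 → FM-1.

FM-1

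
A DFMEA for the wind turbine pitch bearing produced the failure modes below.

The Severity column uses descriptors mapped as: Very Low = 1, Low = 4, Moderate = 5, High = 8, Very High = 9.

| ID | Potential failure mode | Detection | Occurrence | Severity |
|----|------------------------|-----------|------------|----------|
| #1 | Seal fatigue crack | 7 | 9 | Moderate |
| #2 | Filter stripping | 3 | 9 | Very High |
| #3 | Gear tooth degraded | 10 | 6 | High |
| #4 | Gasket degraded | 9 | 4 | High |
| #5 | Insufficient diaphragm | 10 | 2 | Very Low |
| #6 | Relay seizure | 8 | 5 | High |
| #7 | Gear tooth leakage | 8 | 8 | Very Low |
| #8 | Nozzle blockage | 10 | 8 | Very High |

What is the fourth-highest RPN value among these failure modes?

315

RPN = Severity × Occurrence × Detection:
  #1: 5 × 9 × 7 = 315
  #2: 9 × 9 × 3 = 243
  #3: 8 × 6 × 10 = 480
  #4: 8 × 4 × 9 = 288
  #5: 1 × 2 × 10 = 20
  #6: 8 × 5 × 8 = 320
  #7: 1 × 8 × 8 = 64
  #8: 9 × 8 × 10 = 720
Sorted descending: 720, 480, 320, 315, 288, 243, 64, 20.
The fourth-highest RPN is 315 (#1).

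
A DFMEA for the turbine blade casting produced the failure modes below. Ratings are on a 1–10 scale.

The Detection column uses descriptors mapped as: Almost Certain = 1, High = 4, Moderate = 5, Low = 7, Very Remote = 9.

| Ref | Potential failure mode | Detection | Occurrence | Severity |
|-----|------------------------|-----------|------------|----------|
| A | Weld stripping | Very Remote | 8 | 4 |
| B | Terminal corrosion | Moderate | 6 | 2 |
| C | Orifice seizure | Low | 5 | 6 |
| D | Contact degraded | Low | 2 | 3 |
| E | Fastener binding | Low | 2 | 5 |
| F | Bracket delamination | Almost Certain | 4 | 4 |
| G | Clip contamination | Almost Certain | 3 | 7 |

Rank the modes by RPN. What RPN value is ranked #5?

42

RPN = Severity × Occurrence × Detection:
  A: 4 × 8 × 9 = 288
  B: 2 × 6 × 5 = 60
  C: 6 × 5 × 7 = 210
  D: 3 × 2 × 7 = 42
  E: 5 × 2 × 7 = 70
  F: 4 × 4 × 1 = 16
  G: 7 × 3 × 1 = 21
Sorted descending: 288, 210, 70, 60, 42, 21, 16.
The fifth-highest RPN is 42 (D).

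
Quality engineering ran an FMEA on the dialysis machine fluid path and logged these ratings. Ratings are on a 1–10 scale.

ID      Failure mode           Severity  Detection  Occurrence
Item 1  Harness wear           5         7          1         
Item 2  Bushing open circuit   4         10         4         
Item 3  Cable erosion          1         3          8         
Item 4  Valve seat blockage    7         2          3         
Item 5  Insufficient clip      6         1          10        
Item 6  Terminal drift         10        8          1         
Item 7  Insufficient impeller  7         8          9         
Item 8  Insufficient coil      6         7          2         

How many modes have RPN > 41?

6

RPN = Severity × Occurrence × Detection:
  Item 1: 5 × 1 × 7 = 35
  Item 2: 4 × 4 × 10 = 160
  Item 3: 1 × 8 × 3 = 24
  Item 4: 7 × 3 × 2 = 42
  Item 5: 6 × 10 × 1 = 60
  Item 6: 10 × 1 × 8 = 80
  Item 7: 7 × 9 × 8 = 504
  Item 8: 6 × 2 × 7 = 84
Modes with RPN > 41: Item 2 (160), Item 4 (42), Item 5 (60), Item 6 (80), Item 7 (504), Item 8 (84) → 6.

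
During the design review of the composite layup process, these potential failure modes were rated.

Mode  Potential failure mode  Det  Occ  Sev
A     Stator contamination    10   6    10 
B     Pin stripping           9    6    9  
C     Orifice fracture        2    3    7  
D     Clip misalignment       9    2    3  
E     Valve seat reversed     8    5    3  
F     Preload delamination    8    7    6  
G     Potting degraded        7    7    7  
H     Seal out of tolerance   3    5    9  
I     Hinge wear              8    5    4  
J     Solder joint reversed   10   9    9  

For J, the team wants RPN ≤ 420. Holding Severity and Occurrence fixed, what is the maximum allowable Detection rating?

J: S=9, O=9, D=10 → current RPN = 810.
Fixed product = 81. Need 81 × D ≤ 420, so D ≤ 420/81 = 5.19.
Maximum integer Detection rating = 5 (gives RPN 405; D=6 would give 486 > 420).

5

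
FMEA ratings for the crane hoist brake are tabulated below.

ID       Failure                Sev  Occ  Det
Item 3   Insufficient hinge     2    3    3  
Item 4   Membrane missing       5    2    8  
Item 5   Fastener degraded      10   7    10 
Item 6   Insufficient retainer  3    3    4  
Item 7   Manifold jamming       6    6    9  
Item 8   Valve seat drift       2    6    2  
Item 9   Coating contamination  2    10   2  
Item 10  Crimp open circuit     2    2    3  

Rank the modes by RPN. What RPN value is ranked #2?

324

RPN = Severity × Occurrence × Detection:
  Item 3: 2 × 3 × 3 = 18
  Item 4: 5 × 2 × 8 = 80
  Item 5: 10 × 7 × 10 = 700
  Item 6: 3 × 3 × 4 = 36
  Item 7: 6 × 6 × 9 = 324
  Item 8: 2 × 6 × 2 = 24
  Item 9: 2 × 10 × 2 = 40
  Item 10: 2 × 2 × 3 = 12
Sorted descending: 700, 324, 80, 40, 36, 24, 18, 12.
The second-highest RPN is 324 (Item 7).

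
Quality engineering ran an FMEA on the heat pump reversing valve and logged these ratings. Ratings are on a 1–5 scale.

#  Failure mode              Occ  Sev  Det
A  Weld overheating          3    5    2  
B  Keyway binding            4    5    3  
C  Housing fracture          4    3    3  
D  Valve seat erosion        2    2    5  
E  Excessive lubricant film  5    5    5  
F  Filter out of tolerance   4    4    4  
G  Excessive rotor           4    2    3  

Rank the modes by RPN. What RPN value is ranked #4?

RPN = Severity × Occurrence × Detection:
  A: 5 × 3 × 2 = 30
  B: 5 × 4 × 3 = 60
  C: 3 × 4 × 3 = 36
  D: 2 × 2 × 5 = 20
  E: 5 × 5 × 5 = 125
  F: 4 × 4 × 4 = 64
  G: 2 × 4 × 3 = 24
Sorted descending: 125, 64, 60, 36, 30, 24, 20.
The fourth-highest RPN is 36 (C).

36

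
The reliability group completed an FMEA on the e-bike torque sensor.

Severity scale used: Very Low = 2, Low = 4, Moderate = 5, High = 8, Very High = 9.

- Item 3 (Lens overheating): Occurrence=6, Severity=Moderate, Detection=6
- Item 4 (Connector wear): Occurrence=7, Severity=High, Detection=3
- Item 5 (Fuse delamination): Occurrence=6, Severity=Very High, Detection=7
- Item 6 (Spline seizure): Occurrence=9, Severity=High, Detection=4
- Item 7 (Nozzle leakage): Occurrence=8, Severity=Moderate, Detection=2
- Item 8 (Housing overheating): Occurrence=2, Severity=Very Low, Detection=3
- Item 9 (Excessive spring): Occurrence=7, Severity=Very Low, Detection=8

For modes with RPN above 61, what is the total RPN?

1206

RPN = Severity × Occurrence × Detection:
  Item 3: 5 × 6 × 6 = 180
  Item 4: 8 × 7 × 3 = 168
  Item 5: 9 × 6 × 7 = 378
  Item 6: 8 × 9 × 4 = 288
  Item 7: 5 × 8 × 2 = 80
  Item 8: 2 × 2 × 3 = 12
  Item 9: 2 × 7 × 8 = 112
RPN > 61: Item 3 (180), Item 4 (168), Item 5 (378), Item 6 (288), Item 7 (80), Item 9 (112).
Sum: 180 + 168 + 378 + 288 + 80 + 112 = 1206.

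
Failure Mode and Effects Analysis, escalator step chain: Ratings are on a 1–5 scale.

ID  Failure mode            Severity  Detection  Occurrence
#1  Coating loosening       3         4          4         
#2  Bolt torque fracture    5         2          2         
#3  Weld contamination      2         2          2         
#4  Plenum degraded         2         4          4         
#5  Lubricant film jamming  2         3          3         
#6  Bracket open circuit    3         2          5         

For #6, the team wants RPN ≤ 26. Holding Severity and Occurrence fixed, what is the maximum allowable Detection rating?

1

#6: S=3, O=5, D=2 → current RPN = 30.
Fixed product = 15. Need 15 × D ≤ 26, so D ≤ 26/15 = 1.73.
Maximum integer Detection rating = 1 (gives RPN 15; D=2 would give 30 > 26).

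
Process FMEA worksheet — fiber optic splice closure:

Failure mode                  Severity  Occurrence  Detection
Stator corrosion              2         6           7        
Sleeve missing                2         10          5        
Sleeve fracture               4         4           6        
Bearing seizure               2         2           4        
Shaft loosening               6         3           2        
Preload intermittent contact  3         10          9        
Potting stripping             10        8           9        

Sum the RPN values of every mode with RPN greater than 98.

1090

RPN = Severity × Occurrence × Detection:
  Stator corrosion: 2 × 6 × 7 = 84
  Sleeve missing: 2 × 10 × 5 = 100
  Sleeve fracture: 4 × 4 × 6 = 96
  Bearing seizure: 2 × 2 × 4 = 16
  Shaft loosening: 6 × 3 × 2 = 36
  Preload intermittent contact: 3 × 10 × 9 = 270
  Potting stripping: 10 × 8 × 9 = 720
RPN > 98: Sleeve missing (100), Preload intermittent contact (270), Potting stripping (720).
Sum: 100 + 270 + 720 = 1090.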